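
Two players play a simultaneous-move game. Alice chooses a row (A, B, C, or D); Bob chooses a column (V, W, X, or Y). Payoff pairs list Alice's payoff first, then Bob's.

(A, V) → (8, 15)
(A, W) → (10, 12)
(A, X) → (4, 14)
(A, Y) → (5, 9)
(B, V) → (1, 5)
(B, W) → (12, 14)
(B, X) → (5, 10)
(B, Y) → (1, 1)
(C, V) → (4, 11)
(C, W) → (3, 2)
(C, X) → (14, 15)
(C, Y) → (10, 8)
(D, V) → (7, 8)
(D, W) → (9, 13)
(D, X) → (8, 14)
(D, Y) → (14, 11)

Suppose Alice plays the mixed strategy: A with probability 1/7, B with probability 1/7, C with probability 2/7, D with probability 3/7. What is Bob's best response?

Bob's best reply maximizes expected payoff against the mix.
V: (1/7)·15 + (1/7)·5 + (2/7)·11 + (3/7)·8 = 66/7
W: (1/7)·12 + (1/7)·14 + (2/7)·2 + (3/7)·13 = 69/7
X: (1/7)·14 + (1/7)·10 + (2/7)·15 + (3/7)·14 = 96/7
Y: (1/7)·9 + (1/7)·1 + (2/7)·8 + (3/7)·11 = 59/7
Highest expected payoff is 96/7, from X.

X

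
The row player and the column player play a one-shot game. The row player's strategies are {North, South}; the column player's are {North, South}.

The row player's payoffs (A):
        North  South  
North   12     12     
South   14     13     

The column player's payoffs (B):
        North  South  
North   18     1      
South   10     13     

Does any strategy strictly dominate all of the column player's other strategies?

None

Check whether one of the column player's strategies beats all alternatives regardless of what the opponent does.
North is not dominant: against South, South gives 13 > 10.
South is not dominant: against North, North gives 18 > 1.
No single strategy is best against every opponent action.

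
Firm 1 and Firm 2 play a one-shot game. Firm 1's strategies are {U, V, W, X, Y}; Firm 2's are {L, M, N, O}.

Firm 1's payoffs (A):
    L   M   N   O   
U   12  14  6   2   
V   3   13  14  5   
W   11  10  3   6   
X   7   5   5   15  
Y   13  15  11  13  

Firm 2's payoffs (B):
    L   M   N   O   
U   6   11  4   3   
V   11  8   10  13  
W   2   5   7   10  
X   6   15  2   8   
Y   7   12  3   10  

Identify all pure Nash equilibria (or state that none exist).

(Y, M)

A profile is a Nash equilibrium when each player is best-responding to the other.
Firm 1's best responses — vs L: Y (payoff 13); vs M: Y (payoff 15); vs N: V (payoff 14); vs O: X (payoff 15).
Firm 2's best responses — vs U: M (payoff 11); vs V: O (payoff 13); vs W: O (payoff 10); vs X: M (payoff 15); vs Y: M (payoff 12).
The only mutual best response is (Y, M); neither player gains by switching there.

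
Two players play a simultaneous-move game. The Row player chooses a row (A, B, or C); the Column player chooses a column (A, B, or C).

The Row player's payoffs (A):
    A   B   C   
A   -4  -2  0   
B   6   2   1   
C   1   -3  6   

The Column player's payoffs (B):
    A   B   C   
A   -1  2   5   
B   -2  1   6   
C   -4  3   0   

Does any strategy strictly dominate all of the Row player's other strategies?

None

A strategy is strictly dominant if it gives the Row player a strictly higher payoff than every other strategy, against every choice by the opponent.
A is not dominant: against A, B gives 6 > -4.
B is not dominant: against C, C gives 6 > 1.
C is not dominant: against A, B gives 6 > 1.
No single strategy is best against every opponent action.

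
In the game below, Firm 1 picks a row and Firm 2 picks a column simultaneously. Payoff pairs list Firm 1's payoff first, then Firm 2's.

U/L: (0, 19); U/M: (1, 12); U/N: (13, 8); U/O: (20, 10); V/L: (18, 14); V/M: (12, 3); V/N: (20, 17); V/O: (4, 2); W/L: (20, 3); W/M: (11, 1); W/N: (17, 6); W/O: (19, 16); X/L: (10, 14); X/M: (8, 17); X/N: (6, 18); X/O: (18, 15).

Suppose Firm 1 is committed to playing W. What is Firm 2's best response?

With Firm 1 fixed at W, Firm 2's payoffs are: L → 3, M → 1, N → 6, O → 16.
The maximum is 16, achieved by O.

O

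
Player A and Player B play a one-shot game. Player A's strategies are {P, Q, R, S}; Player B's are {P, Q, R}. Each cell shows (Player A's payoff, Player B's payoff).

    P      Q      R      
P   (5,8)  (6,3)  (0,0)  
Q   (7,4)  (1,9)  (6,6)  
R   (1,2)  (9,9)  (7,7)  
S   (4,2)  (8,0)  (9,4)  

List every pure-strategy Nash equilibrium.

A profile is a Nash equilibrium when each player is best-responding to the other.
Player A's best responses — vs P: Q (payoff 7); vs Q: R (payoff 9); vs R: S (payoff 9).
Player B's best responses — vs P: P (payoff 8); vs Q: Q (payoff 9); vs R: Q (payoff 9); vs S: R (payoff 4).
Mutual best responses occur at (R, Q) and (S, R); at each, neither player gains by switching.

(R, Q) and (S, R)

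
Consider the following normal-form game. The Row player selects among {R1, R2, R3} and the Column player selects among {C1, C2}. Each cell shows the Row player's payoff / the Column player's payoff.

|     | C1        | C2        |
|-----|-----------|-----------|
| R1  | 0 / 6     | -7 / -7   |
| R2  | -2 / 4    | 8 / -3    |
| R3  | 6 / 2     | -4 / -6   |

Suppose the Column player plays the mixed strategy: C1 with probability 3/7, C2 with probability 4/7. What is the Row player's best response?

R2

Compute the Row player's expected payoff from each pure strategy against the given mix.
R1: (3/7)·0 + (4/7)·(-7) = -4
R2: (3/7)·(-2) + (4/7)·8 = 26/7
R3: (3/7)·6 + (4/7)·(-4) = 2/7
Highest expected payoff is 26/7, from R2.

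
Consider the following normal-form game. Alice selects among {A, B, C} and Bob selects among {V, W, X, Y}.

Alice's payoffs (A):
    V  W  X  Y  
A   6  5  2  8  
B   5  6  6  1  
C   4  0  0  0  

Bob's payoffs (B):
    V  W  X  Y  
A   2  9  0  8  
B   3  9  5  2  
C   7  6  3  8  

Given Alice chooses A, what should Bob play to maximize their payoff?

With Alice fixed at A, Bob's payoffs are: V → 2, W → 9, X → 0, Y → 8.
The maximum is 9, achieved by W.

W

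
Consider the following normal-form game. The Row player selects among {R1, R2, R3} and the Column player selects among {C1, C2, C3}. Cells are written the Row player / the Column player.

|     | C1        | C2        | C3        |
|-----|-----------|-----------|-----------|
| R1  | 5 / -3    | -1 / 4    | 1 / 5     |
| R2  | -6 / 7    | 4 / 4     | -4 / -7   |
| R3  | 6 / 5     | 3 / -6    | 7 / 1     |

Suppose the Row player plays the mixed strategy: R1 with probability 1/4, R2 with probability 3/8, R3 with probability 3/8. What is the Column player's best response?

The Column player's best reply maximizes expected payoff against the mix.
C1: (1/4)·(-3) + (3/8)·7 + (3/8)·5 = 15/4
C2: (1/4)·4 + (3/8)·4 + (3/8)·(-6) = 1/4
C3: (1/4)·5 + (3/8)·(-7) + (3/8)·1 = -1
Highest expected payoff is 15/4, from C1.

C1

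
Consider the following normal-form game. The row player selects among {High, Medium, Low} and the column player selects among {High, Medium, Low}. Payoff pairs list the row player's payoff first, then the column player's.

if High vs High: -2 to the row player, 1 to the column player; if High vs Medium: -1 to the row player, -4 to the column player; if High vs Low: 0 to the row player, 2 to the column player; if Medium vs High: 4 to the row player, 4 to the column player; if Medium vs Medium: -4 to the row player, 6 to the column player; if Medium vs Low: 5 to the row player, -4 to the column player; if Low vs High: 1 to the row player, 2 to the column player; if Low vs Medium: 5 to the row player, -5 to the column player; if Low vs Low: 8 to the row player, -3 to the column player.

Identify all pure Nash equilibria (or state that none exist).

A profile is a Nash equilibrium when each player is best-responding to the other.
The row player's best responses — vs High: Medium (payoff 4); vs Medium: Low (payoff 5); vs Low: Low (payoff 8).
The column player's best responses — vs High: Low (payoff 2); vs Medium: Medium (payoff 6); vs Low: High (payoff 2).
No cell has both players best-responding. For instance, the row player's best reply to High is Medium, but against Medium the column player prefers Medium over High.

There is no pure-strategy Nash equilibrium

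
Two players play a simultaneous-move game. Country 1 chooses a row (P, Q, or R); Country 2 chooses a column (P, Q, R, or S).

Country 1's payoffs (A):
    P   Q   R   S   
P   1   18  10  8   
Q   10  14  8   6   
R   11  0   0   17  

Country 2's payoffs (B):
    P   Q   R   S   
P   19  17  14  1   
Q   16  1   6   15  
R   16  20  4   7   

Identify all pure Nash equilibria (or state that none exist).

None

Check mutual best responses: a cell is a NE iff neither player can gain by unilaterally deviating.
Country 1's best responses — vs P: R (payoff 11); vs Q: P (payoff 18); vs R: P (payoff 10); vs S: R (payoff 17).
Country 2's best responses — vs P: P (payoff 19); vs Q: P (payoff 16); vs R: Q (payoff 20).
No cell has both players best-responding. For instance, Country 1's best reply to S is R, but against R Country 2 prefers Q over S.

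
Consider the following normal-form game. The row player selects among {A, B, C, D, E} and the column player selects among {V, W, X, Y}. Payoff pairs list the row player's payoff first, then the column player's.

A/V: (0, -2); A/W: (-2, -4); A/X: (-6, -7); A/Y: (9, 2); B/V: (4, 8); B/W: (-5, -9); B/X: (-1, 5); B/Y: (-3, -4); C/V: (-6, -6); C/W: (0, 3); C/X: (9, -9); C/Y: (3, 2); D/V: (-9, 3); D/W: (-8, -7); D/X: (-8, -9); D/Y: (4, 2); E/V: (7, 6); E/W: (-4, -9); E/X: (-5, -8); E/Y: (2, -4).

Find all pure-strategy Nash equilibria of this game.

A profile is a Nash equilibrium when each player is best-responding to the other.
The row player's best responses — vs V: E (payoff 7); vs W: C (payoff 0); vs X: C (payoff 9); vs Y: A (payoff 9).
The column player's best responses — vs A: Y (payoff 2); vs B: V (payoff 8); vs C: W (payoff 3); vs D: V (payoff 3); vs E: V (payoff 6).
Mutual best responses occur at (A, Y), (C, W), and (E, V); at each, neither player gains by switching.

(A, Y), (C, W), and (E, V)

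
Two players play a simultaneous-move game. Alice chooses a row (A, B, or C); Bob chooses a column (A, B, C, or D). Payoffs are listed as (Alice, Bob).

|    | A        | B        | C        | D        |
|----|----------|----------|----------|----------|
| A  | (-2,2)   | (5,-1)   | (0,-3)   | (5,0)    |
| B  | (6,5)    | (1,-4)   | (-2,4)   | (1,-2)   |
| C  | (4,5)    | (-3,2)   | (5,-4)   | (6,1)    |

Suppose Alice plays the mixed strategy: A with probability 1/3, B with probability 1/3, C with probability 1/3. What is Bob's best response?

A

Bob's best reply maximizes expected payoff against the mix.
A: (1/3)·2 + (1/3)·5 + (1/3)·5 = 4
B: (1/3)·(-1) + (1/3)·(-4) + (1/3)·2 = -1
C: (1/3)·(-3) + (1/3)·4 + (1/3)·(-4) = -1
D: (1/3)·0 + (1/3)·(-2) + (1/3)·1 = -1/3
Highest expected payoff is 4, from A.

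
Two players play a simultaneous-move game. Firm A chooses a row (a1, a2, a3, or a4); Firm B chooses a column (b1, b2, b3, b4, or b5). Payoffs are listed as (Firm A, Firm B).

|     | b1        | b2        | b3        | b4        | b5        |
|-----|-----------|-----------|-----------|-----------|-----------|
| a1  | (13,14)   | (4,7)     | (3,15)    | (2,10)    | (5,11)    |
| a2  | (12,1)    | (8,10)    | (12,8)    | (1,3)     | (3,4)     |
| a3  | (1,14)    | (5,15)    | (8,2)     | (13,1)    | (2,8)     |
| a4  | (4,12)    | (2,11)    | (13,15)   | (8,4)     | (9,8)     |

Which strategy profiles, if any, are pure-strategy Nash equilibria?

Check mutual best responses: a cell is a NE iff neither player can gain by unilaterally deviating.
Firm A's best responses — vs b1: a1 (payoff 13); vs b2: a2 (payoff 8); vs b3: a4 (payoff 13); vs b4: a3 (payoff 13); vs b5: a4 (payoff 9).
Firm B's best responses — vs a1: b3 (payoff 15); vs a2: b2 (payoff 10); vs a3: b2 (payoff 15); vs a4: b3 (payoff 15).
Mutual best responses occur at (a2, b2) and (a4, b3); at each, neither player gains by switching.

(a2, b2) and (a4, b3)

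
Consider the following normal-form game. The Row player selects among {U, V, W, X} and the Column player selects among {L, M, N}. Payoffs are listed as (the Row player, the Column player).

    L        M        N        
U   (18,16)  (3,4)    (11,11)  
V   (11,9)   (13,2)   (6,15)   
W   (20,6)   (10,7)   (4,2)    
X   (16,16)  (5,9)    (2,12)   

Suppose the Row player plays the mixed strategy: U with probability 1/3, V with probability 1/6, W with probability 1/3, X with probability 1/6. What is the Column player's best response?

L

The Column player's best reply maximizes expected payoff against the mix.
L: (1/3)·16 + (1/6)·9 + (1/3)·6 + (1/6)·16 = 23/2
M: (1/3)·4 + (1/6)·2 + (1/3)·7 + (1/6)·9 = 11/2
N: (1/3)·11 + (1/6)·15 + (1/3)·2 + (1/6)·12 = 53/6
Highest expected payoff is 23/2, from L.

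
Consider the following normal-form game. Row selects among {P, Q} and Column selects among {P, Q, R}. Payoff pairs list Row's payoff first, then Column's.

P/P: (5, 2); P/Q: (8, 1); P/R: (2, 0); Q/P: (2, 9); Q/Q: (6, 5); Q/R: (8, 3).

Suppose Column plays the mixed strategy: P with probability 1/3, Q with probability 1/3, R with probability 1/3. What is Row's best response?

Compute Row's expected payoff from each pure strategy against the given mix.
P: (1/3)·5 + (1/3)·8 + (1/3)·2 = 5
Q: (1/3)·2 + (1/3)·6 + (1/3)·8 = 16/3
Highest expected payoff is 16/3, from Q.

Q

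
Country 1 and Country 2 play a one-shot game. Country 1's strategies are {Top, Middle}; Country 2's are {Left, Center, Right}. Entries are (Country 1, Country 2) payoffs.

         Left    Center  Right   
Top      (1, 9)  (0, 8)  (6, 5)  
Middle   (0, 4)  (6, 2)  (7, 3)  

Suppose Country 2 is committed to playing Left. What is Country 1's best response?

Top

With Country 2 fixed at Left, Country 1's payoffs are: Top → 1, Middle → 0.
The maximum is 1, achieved by Top.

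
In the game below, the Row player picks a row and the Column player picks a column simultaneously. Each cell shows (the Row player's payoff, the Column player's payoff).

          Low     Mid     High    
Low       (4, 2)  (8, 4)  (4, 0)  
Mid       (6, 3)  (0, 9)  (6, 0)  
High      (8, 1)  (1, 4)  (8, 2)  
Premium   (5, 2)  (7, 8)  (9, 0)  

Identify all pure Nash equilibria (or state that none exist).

(Low, Mid)

Find each player's best response to every opponent strategy; NE are the intersections.
The Row player's best responses — vs Low: High (payoff 8); vs Mid: Low (payoff 8); vs High: Premium (payoff 9).
The Column player's best responses — vs Low: Mid (payoff 4); vs Mid: Mid (payoff 9); vs High: Mid (payoff 4); vs Premium: Mid (payoff 8).
The only mutual best response is (Low, Mid); neither player gains by switching there.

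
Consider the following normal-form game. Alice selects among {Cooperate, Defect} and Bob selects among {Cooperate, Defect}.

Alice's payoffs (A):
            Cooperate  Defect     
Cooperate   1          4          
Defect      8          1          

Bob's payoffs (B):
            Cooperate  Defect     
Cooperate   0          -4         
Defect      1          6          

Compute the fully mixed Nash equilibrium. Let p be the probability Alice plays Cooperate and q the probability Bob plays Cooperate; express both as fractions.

Each player's mixing probability is pinned down by making the *other* player indifferent.
Bob indifferent between Cooperate and Defect: p·0 + (1−p)·1 = p·(-4) + (1−p)·6 ⟹ 1 + (-1)p = 6 + (-10)p ⟹ p = 5/9.
Alice indifferent between Cooperate and Defect: q·1 + (1−q)·4 = q·8 + (1−q)·1 ⟹ 4 + (-3)q = 1 + 7q ⟹ q = 3/10.

p = 5/9, q = 3/10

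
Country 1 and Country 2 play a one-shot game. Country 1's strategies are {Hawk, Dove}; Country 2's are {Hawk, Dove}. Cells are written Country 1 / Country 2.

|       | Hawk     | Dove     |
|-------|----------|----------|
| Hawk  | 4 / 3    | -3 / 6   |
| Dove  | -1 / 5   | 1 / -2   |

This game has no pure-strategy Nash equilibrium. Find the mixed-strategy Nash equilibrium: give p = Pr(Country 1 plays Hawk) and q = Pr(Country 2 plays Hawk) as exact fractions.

In a mixed NE each player is indifferent between their pure strategies, so the opponent's mix sets the indifference.
Country 2 indifferent between Hawk and Dove: p·3 + (1−p)·5 = p·6 + (1−p)·(-2) ⟹ 5 + (-2)p = (-2) + 8p ⟹ p = 7/10.
Country 1 indifferent between Hawk and Dove: q·4 + (1−q)·(-3) = q·(-1) + (1−q)·1 ⟹ (-3) + 7q = 1 + (-2)q ⟹ q = 4/9.

p = 7/10, q = 4/9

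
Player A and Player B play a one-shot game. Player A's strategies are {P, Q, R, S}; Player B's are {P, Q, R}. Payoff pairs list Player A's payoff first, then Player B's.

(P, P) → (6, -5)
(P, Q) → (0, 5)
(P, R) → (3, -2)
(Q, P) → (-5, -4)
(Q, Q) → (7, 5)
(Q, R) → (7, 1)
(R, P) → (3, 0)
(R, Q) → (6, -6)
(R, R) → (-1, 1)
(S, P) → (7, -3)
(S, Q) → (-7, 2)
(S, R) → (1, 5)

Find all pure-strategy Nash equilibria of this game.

Find each player's best response to every opponent strategy; NE are the intersections.
Player A's best responses — vs P: S (payoff 7); vs Q: Q (payoff 7); vs R: Q (payoff 7).
Player B's best responses — vs P: Q (payoff 5); vs Q: Q (payoff 5); vs R: R (payoff 1); vs S: R (payoff 5).
The only mutual best response is (Q, Q); neither player gains by switching there.

(Q, Q)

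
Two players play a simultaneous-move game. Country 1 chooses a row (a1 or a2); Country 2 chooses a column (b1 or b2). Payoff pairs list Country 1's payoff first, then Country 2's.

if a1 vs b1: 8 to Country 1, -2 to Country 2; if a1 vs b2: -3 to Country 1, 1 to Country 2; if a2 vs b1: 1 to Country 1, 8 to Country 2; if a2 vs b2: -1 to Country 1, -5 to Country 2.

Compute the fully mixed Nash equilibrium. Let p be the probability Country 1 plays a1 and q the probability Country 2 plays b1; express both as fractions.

p = 13/16, q = 2/9

Each player's mixing probability is pinned down by making the *other* player indifferent.
Country 2 indifferent between b1 and b2: p·(-2) + (1−p)·8 = p·1 + (1−p)·(-5) ⟹ 8 + (-10)p = (-5) + 6p ⟹ p = 13/16.
Country 1 indifferent between a1 and a2: q·8 + (1−q)·(-3) = q·1 + (1−q)·(-1) ⟹ (-3) + 11q = (-1) + 2q ⟹ q = 2/9.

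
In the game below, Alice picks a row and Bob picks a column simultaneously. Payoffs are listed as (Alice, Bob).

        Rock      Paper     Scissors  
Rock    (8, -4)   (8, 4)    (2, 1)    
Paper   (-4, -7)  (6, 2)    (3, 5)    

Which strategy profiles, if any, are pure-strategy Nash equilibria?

A profile is a Nash equilibrium when each player is best-responding to the other.
Alice's best responses — vs Rock: Rock (payoff 8); vs Paper: Rock (payoff 8); vs Scissors: Paper (payoff 3).
Bob's best responses — vs Rock: Paper (payoff 4); vs Paper: Scissors (payoff 5).
Mutual best responses occur at (Rock, Paper) and (Paper, Scissors); at each, neither player gains by switching.

(Rock, Paper) and (Paper, Scissors)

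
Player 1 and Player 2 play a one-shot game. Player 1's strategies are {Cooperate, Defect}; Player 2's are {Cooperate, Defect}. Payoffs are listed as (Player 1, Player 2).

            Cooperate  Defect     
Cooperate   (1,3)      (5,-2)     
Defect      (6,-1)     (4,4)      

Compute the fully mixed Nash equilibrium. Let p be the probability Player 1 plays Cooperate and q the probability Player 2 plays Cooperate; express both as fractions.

Each player's mixing probability is pinned down by making the *other* player indifferent.
Player 2 indifferent between Cooperate and Defect: p·3 + (1−p)·(-1) = p·(-2) + (1−p)·4 ⟹ (-1) + 4p = 4 + (-6)p ⟹ p = 1/2.
Player 1 indifferent between Cooperate and Defect: q·1 + (1−q)·5 = q·6 + (1−q)·4 ⟹ 5 + (-4)q = 4 + 2q ⟹ q = 1/6.

p = 1/2, q = 1/6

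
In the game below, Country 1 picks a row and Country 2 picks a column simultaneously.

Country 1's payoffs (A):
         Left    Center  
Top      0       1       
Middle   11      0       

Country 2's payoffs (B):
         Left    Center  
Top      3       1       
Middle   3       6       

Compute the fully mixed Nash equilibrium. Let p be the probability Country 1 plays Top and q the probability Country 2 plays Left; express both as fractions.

In a mixed NE each player is indifferent between their pure strategies, so the opponent's mix sets the indifference.
Country 2 indifferent between Left and Center: p·3 + (1−p)·3 = p·1 + (1−p)·6 ⟹ 3 + 0p = 6 + (-5)p ⟹ p = 3/5.
Country 1 indifferent between Top and Middle: q·0 + (1−q)·1 = q·11 + (1−q)·0 ⟹ 1 + (-1)q = 0 + 11q ⟹ q = 1/12.

p = 3/5, q = 1/12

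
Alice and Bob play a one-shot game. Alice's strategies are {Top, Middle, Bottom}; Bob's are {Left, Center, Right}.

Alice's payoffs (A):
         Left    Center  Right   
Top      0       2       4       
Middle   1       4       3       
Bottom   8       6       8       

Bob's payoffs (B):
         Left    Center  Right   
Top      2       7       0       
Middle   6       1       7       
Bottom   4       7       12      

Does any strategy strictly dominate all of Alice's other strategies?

Check whether one of Alice's strategies beats all alternatives regardless of what the opponent does.
Bottom strictly dominates: vs Left: 8 > each of {0, 1}; vs Center: 6 > each of {2, 4}; vs Right: 8 > each of {4, 3}.

Bottom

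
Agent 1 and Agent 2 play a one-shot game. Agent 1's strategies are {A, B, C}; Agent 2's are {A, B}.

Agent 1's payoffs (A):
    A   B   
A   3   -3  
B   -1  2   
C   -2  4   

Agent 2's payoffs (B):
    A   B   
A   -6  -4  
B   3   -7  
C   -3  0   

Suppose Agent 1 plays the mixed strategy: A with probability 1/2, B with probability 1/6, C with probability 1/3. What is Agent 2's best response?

B

Compute Agent 2's expected payoff from each pure strategy against the given mix.
A: (1/2)·(-6) + (1/6)·3 + (1/3)·(-3) = -7/2
B: (1/2)·(-4) + (1/6)·(-7) + (1/3)·0 = -19/6
Highest expected payoff is -19/6, from B.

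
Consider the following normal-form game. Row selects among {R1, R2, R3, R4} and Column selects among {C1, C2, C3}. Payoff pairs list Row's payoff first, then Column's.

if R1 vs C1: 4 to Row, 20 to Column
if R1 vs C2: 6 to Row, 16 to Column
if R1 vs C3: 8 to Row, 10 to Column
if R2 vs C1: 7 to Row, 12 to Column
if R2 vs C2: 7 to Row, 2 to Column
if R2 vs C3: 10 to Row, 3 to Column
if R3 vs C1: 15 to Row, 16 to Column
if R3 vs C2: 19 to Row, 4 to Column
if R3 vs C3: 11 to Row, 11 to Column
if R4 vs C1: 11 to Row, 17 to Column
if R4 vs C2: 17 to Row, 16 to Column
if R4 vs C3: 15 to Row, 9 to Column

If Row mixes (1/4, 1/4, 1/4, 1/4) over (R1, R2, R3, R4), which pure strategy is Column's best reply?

C1

Compute Column's expected payoff from each pure strategy against the given mix.
C1: (1/4)·20 + (1/4)·12 + (1/4)·16 + (1/4)·17 = 65/4
C2: (1/4)·16 + (1/4)·2 + (1/4)·4 + (1/4)·16 = 19/2
C3: (1/4)·10 + (1/4)·3 + (1/4)·11 + (1/4)·9 = 33/4
Highest expected payoff is 65/4, from C1.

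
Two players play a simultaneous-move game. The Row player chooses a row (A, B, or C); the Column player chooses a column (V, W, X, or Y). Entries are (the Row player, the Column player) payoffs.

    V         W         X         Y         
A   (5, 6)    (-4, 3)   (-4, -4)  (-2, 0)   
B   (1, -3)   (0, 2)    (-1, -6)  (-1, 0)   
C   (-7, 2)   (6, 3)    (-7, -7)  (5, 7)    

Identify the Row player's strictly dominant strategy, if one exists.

A strategy is strictly dominant if it gives the Row player a strictly higher payoff than every other strategy, against every choice by the opponent.
A is not dominant: against W, B gives 0 > -4.
B is not dominant: against V, A gives 5 > 1.
C is not dominant: against V, A gives 5 > -7.
No single strategy is best against every opponent action.

None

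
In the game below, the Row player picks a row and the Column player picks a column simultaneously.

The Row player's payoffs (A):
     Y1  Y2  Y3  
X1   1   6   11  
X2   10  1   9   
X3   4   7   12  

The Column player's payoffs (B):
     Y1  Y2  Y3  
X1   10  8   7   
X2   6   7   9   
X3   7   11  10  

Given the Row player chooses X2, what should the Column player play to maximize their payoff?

With the Row player fixed at X2, the Column player's payoffs are: Y1 → 6, Y2 → 7, Y3 → 9.
The maximum is 9, achieved by Y3.

Y3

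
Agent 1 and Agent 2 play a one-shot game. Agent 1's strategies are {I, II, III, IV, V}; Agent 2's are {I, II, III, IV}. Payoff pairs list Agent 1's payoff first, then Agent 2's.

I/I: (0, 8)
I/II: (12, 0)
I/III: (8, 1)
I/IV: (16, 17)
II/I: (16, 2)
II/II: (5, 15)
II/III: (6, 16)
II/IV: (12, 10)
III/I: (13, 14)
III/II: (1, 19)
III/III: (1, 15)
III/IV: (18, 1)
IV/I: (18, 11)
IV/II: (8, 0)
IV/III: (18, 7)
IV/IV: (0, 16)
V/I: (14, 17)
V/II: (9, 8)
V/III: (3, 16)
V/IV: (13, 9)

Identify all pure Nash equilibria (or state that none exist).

There is no pure-strategy Nash equilibrium

A profile is a Nash equilibrium when each player is best-responding to the other.
Agent 1's best responses — vs I: IV (payoff 18); vs II: I (payoff 12); vs III: IV (payoff 18); vs IV: III (payoff 18).
Agent 2's best responses — vs I: IV (payoff 17); vs II: III (payoff 16); vs III: II (payoff 19); vs IV: IV (payoff 16); vs V: I (payoff 17).
No cell has both players best-responding. For instance, Agent 1's best reply to II is I, but against I Agent 2 prefers IV over II.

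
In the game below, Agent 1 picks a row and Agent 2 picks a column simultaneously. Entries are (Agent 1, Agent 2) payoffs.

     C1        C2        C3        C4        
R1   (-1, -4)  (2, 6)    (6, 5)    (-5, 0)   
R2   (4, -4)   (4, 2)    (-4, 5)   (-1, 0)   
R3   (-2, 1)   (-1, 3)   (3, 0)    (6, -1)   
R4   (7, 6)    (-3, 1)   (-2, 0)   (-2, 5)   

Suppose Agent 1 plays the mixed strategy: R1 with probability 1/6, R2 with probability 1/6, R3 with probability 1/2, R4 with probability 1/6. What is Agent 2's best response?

C2

Agent 2's best reply maximizes expected payoff against the mix.
C1: (1/6)·(-4) + (1/6)·(-4) + (1/2)·1 + (1/6)·6 = 1/6
C2: (1/6)·6 + (1/6)·2 + (1/2)·3 + (1/6)·1 = 3
C3: (1/6)·5 + (1/6)·5 + (1/2)·0 + (1/6)·0 = 5/3
C4: (1/6)·0 + (1/6)·0 + (1/2)·(-1) + (1/6)·5 = 1/3
Highest expected payoff is 3, from C2.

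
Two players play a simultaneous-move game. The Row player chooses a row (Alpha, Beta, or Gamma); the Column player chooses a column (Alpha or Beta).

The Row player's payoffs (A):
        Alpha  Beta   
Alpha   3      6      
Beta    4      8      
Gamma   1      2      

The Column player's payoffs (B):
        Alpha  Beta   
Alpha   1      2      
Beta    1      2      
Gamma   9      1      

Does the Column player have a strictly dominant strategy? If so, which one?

A strategy is strictly dominant if it gives the Column player a strictly higher payoff than every other strategy, against every choice by the opponent.
Alpha is not dominant: against Alpha, Beta gives 2 > 1.
Beta is not dominant: against Gamma, Alpha gives 9 > 1.
No single strategy is best against every opponent action.

No strictly dominant strategy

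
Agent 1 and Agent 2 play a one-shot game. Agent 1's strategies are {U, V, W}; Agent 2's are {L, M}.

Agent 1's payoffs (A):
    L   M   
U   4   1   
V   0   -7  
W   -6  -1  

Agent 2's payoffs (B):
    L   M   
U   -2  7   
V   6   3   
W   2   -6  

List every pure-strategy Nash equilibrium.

(U, M)

Find each player's best response to every opponent strategy; NE are the intersections.
Agent 1's best responses — vs L: U (payoff 4); vs M: U (payoff 1).
Agent 2's best responses — vs U: M (payoff 7); vs V: L (payoff 6); vs W: L (payoff 2).
The only mutual best response is (U, M); neither player gains by switching there.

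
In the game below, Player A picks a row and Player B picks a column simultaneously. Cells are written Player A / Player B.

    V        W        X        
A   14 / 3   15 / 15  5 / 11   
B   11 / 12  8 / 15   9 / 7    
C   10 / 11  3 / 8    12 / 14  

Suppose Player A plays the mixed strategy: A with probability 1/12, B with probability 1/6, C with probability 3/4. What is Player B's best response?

Compute Player B's expected payoff from each pure strategy against the given mix.
V: (1/12)·3 + (1/6)·12 + (3/4)·11 = 21/2
W: (1/12)·15 + (1/6)·15 + (3/4)·8 = 39/4
X: (1/12)·11 + (1/6)·7 + (3/4)·14 = 151/12
Highest expected payoff is 151/12, from X.

X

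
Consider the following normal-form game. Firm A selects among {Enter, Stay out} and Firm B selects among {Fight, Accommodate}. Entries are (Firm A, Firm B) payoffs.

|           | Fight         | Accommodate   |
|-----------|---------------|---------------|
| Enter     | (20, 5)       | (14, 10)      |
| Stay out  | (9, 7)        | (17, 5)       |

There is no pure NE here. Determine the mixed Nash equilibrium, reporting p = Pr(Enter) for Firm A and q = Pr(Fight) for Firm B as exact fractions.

p = 2/7, q = 3/14

Each player's mixing probability is pinned down by making the *other* player indifferent.
Firm B indifferent between Fight and Accommodate: p·5 + (1−p)·7 = p·10 + (1−p)·5 ⟹ 7 + (-2)p = 5 + 5p ⟹ p = 2/7.
Firm A indifferent between Enter and Stay out: q·20 + (1−q)·14 = q·9 + (1−q)·17 ⟹ 14 + 6q = 17 + (-8)q ⟹ q = 3/14.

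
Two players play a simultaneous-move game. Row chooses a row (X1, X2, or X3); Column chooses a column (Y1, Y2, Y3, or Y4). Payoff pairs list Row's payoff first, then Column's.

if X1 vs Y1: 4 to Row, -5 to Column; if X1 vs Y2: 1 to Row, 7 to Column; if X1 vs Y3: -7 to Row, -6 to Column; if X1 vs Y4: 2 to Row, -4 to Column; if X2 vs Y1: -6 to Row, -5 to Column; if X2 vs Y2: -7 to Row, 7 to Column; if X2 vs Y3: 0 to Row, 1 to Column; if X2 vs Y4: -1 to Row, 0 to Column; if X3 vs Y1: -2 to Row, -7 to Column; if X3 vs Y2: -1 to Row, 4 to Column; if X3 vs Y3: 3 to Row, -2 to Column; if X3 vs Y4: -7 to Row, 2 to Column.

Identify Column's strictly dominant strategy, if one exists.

Y2

Check whether one of Column's strategies beats all alternatives regardless of what the opponent does.
Y2 strictly dominates: vs X1: 7 > each of {-5, -6, -4}; vs X2: 7 > each of {-5, 1, 0}; vs X3: 4 > each of {-7, -2, 2}.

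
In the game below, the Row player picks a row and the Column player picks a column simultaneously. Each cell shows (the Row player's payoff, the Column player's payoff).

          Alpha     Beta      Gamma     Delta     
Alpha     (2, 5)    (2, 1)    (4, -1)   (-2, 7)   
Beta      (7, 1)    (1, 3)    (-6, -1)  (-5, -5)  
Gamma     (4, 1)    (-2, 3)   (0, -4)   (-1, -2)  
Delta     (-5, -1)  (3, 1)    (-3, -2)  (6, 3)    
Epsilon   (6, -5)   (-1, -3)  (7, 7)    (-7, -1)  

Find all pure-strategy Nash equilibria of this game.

(Delta, Delta) and (Epsilon, Gamma)

Find each player's best response to every opponent strategy; NE are the intersections.
The Row player's best responses — vs Alpha: Beta (payoff 7); vs Beta: Delta (payoff 3); vs Gamma: Epsilon (payoff 7); vs Delta: Delta (payoff 6).
The Column player's best responses — vs Alpha: Delta (payoff 7); vs Beta: Beta (payoff 3); vs Gamma: Beta (payoff 3); vs Delta: Delta (payoff 3); vs Epsilon: Gamma (payoff 7).
Mutual best responses occur at (Delta, Delta) and (Epsilon, Gamma); at each, neither player gains by switching.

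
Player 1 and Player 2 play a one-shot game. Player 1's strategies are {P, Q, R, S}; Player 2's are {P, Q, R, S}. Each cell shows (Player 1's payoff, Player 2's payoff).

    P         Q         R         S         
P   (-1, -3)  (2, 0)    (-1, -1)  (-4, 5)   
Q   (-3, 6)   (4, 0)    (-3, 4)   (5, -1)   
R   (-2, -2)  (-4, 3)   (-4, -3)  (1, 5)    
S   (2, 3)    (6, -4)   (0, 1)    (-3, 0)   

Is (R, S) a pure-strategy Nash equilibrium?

Holding Player 2 at S: Player 1 gets 1 from R but could get 5 by switching to Q. Player 1 has a profitable deviation.

No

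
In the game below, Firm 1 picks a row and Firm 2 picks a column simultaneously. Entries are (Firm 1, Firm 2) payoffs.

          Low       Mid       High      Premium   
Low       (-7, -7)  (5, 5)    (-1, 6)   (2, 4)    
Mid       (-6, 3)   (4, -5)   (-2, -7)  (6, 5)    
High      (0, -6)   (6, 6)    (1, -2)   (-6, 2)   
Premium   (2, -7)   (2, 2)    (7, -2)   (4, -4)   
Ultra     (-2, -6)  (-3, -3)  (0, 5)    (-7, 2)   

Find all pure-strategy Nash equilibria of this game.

(Mid, Premium) and (High, Mid)

Check mutual best responses: a cell is a NE iff neither player can gain by unilaterally deviating.
Firm 1's best responses — vs Low: Premium (payoff 2); vs Mid: High (payoff 6); vs High: Premium (payoff 7); vs Premium: Mid (payoff 6).
Firm 2's best responses — vs Low: High (payoff 6); vs Mid: Premium (payoff 5); vs High: Mid (payoff 6); vs Premium: Mid (payoff 2); vs Ultra: High (payoff 5).
Mutual best responses occur at (Mid, Premium) and (High, Mid); at each, neither player gains by switching.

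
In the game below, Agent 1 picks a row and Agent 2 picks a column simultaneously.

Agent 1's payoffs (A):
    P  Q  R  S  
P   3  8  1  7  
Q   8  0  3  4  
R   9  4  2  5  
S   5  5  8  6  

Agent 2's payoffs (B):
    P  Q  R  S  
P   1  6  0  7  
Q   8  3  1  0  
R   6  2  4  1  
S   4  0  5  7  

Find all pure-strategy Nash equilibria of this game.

(P, S) and (R, P)

A profile is a Nash equilibrium when each player is best-responding to the other.
Agent 1's best responses — vs P: R (payoff 9); vs Q: P (payoff 8); vs R: S (payoff 8); vs S: P (payoff 7).
Agent 2's best responses — vs P: S (payoff 7); vs Q: P (payoff 8); vs R: P (payoff 6); vs S: S (payoff 7).
Mutual best responses occur at (P, S) and (R, P); at each, neither player gains by switching.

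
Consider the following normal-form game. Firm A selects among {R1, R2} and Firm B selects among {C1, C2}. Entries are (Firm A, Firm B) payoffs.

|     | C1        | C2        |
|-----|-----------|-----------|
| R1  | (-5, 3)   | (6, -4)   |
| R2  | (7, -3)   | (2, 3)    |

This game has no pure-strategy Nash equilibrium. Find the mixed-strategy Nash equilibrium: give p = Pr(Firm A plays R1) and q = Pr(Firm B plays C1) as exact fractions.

In a mixed NE each player is indifferent between their pure strategies, so the opponent's mix sets the indifference.
Firm B indifferent between C1 and C2: p·3 + (1−p)·(-3) = p·(-4) + (1−p)·3 ⟹ (-3) + 6p = 3 + (-7)p ⟹ p = 6/13.
Firm A indifferent between R1 and R2: q·(-5) + (1−q)·6 = q·7 + (1−q)·2 ⟹ 6 + (-11)q = 2 + 5q ⟹ q = 1/4.

p = 6/13, q = 1/4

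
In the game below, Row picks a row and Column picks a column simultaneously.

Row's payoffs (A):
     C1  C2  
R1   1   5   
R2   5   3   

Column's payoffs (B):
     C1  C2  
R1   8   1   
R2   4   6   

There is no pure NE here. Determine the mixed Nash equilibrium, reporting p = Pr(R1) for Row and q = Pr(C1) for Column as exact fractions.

p = 2/9, q = 1/3

In a mixed NE each player is indifferent between their pure strategies, so the opponent's mix sets the indifference.
Column indifferent between C1 and C2: p·8 + (1−p)·4 = p·1 + (1−p)·6 ⟹ 4 + 4p = 6 + (-5)p ⟹ p = 2/9.
Row indifferent between R1 and R2: q·1 + (1−q)·5 = q·5 + (1−q)·3 ⟹ 5 + (-4)q = 3 + 2q ⟹ q = 1/3.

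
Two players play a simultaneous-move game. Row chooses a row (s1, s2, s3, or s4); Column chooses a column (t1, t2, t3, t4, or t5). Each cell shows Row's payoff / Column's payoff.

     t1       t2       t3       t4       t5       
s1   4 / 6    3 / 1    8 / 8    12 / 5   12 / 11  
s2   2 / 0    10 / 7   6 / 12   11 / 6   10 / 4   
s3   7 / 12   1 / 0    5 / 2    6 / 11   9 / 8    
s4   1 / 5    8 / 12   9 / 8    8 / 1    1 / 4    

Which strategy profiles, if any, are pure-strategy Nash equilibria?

(s1, t5) and (s3, t1)

A profile is a Nash equilibrium when each player is best-responding to the other.
Row's best responses — vs t1: s3 (payoff 7); vs t2: s2 (payoff 10); vs t3: s4 (payoff 9); vs t4: s1 (payoff 12); vs t5: s1 (payoff 12).
Column's best responses — vs s1: t5 (payoff 11); vs s2: t3 (payoff 12); vs s3: t1 (payoff 12); vs s4: t2 (payoff 12).
Mutual best responses occur at (s1, t5) and (s3, t1); at each, neither player gains by switching.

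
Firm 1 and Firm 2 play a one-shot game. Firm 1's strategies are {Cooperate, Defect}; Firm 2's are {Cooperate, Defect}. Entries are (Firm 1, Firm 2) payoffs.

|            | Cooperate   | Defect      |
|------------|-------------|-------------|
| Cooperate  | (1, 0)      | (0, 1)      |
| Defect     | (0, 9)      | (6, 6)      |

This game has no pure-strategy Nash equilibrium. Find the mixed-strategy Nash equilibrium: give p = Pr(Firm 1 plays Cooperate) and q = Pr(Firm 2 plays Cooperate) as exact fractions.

In a mixed NE each player is indifferent between their pure strategies, so the opponent's mix sets the indifference.
Firm 2 indifferent between Cooperate and Defect: p·0 + (1−p)·9 = p·1 + (1−p)·6 ⟹ 9 + (-9)p = 6 + (-5)p ⟹ p = 3/4.
Firm 1 indifferent between Cooperate and Defect: q·1 + (1−q)·0 = q·0 + (1−q)·6 ⟹ 0 + 1q = 6 + (-6)q ⟹ q = 6/7.

p = 3/4, q = 6/7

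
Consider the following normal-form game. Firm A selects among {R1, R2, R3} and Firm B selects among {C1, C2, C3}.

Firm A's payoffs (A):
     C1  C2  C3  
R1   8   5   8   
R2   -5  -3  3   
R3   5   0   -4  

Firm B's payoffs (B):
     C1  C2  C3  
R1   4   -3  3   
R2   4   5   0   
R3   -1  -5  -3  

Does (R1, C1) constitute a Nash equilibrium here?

Yes

Holding Firm B at C1: Firm A gets 8 from R1, versus -5 from R2, 5 from R3. No profitable deviation for Firm A.
Holding Firm A at R1: Firm B gets 4 from C1, versus -3 from C2, 3 from C3. No profitable deviation for Firm B either.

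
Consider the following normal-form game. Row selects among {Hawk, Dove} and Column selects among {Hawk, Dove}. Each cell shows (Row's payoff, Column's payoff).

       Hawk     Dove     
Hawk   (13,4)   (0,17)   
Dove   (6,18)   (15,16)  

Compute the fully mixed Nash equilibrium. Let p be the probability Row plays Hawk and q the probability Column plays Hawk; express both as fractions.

Each player's mixing probability is pinned down by making the *other* player indifferent.
Column indifferent between Hawk and Dove: p·4 + (1−p)·18 = p·17 + (1−p)·16 ⟹ 18 + (-14)p = 16 + 1p ⟹ p = 2/15.
Row indifferent between Hawk and Dove: q·13 + (1−q)·0 = q·6 + (1−q)·15 ⟹ 0 + 13q = 15 + (-9)q ⟹ q = 15/22.

p = 2/15, q = 15/22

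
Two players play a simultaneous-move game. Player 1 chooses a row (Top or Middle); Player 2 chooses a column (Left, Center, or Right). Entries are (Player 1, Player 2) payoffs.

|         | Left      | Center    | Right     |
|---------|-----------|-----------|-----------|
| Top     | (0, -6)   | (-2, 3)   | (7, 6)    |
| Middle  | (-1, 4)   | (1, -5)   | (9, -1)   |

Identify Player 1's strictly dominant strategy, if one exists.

Check whether one of Player 1's strategies beats all alternatives regardless of what the opponent does.
Top is not dominant: against Center, Middle gives 1 > -2.
Middle is not dominant: against Left, Top gives 0 > -1.
No single strategy is best against every opponent action.

None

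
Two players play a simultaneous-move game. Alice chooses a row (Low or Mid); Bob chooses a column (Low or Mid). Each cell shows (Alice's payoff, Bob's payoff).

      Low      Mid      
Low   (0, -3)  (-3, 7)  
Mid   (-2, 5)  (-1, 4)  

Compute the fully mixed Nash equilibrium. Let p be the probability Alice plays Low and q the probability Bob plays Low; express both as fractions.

p = 1/11, q = 1/2

Each player's mixing probability is pinned down by making the *other* player indifferent.
Bob indifferent between Low and Mid: p·(-3) + (1−p)·5 = p·7 + (1−p)·4 ⟹ 5 + (-8)p = 4 + 3p ⟹ p = 1/11.
Alice indifferent between Low and Mid: q·0 + (1−q)·(-3) = q·(-2) + (1−q)·(-1) ⟹ (-3) + 3q = (-1) + (-1)q ⟹ q = 1/2.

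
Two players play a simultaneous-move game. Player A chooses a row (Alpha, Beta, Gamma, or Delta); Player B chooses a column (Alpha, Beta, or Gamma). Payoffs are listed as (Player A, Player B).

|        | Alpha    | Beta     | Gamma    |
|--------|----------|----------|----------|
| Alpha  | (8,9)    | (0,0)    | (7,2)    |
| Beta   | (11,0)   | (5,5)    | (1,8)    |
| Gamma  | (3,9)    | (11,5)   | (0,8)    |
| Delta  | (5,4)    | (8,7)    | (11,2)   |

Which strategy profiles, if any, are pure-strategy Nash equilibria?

Check mutual best responses: a cell is a NE iff neither player can gain by unilaterally deviating.
Player A's best responses — vs Alpha: Beta (payoff 11); vs Beta: Gamma (payoff 11); vs Gamma: Delta (payoff 11).
Player B's best responses — vs Alpha: Alpha (payoff 9); vs Beta: Gamma (payoff 8); vs Gamma: Alpha (payoff 9); vs Delta: Beta (payoff 7).
No cell has both players best-responding. For instance, Player A's best reply to Beta is Gamma, but against Gamma Player B prefers Alpha over Beta.

There is no pure-strategy Nash equilibrium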